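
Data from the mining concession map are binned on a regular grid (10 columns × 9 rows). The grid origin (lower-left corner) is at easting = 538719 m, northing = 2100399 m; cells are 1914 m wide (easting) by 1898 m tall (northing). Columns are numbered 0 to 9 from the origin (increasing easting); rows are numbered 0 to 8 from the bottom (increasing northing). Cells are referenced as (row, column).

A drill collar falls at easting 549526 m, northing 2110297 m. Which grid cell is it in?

Column index: ⌊(549526 − 538719) / 1914⌋ = ⌊5.646⌋ = 5
Row offset from origin: ⌊(2110297 − 2100399) / 1898⌋ = ⌊5.215⌋ = 5 → row 5

(5, 5)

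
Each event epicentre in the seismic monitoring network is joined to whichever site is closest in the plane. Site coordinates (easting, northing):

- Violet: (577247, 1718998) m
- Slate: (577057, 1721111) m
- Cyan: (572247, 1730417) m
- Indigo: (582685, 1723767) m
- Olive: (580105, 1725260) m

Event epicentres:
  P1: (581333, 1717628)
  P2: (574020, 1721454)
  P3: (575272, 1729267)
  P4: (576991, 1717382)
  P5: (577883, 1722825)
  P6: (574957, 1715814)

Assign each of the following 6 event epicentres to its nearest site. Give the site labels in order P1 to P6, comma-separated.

P1 → Violet (d²=18572296.00)
P2 → Slate (d²=9341018.00)
P3 → Cyan (d²=10473125.00)
P4 → Violet (d²=2676992.00)
P5 → Slate (d²=3620072.00)
P6 → Violet (d²=15381956.00)

Violet, Slate, Cyan, Violet, Slate, Violet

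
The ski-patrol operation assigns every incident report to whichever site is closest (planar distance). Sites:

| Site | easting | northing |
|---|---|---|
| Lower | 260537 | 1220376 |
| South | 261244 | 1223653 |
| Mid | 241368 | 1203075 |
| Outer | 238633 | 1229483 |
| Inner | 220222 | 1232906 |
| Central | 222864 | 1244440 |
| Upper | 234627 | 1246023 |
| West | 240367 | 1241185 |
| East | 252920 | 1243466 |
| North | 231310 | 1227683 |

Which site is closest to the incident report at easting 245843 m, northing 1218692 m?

Squared distances to each site:
Lower: 218749492.000; South: 261802322.000; Mid: 263916314.000; Outer: 168429781.000; Inner: 858473437.000; Central: 1190993945.000; Upper: 872782217.000; West: 535921625.000; East: 663835005.000; North: 292046170.000.
Minimum at Outer.

Outer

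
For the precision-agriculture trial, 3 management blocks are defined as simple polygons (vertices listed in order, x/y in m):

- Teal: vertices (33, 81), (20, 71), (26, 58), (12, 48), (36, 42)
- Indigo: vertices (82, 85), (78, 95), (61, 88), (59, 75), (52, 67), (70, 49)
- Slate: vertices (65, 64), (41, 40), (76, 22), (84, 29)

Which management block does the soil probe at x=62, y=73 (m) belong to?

Indigo

Cast a ray rightward from (62, 73). For each polygon, the edges (by vertex number in listed order) whose endpoints lie on opposite sides of y = 73, where each meets that height, and whether that is right or left of the point:
Teal: 1–2 at x≈22.6 (left), 5–1 at x≈33.6 (left) → 0 crossings.
Indigo: 4–5 at x≈57.2 (left), 6–1 at x≈78.0 (right) → 1 crossing.
Slate: no edge straddles that height → 0 crossings.
Only Indigo has an odd count, so the point is inside Indigo.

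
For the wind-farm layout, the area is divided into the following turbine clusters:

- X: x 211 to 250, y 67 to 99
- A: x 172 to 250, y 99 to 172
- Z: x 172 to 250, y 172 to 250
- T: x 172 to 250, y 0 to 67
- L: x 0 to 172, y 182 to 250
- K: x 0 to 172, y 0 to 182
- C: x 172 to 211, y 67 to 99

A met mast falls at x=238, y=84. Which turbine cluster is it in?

X

The point has x = 238 and y = 84.
Only X satisfies 211 ≤ x ≤ 250 and 67 ≤ y ≤ 99.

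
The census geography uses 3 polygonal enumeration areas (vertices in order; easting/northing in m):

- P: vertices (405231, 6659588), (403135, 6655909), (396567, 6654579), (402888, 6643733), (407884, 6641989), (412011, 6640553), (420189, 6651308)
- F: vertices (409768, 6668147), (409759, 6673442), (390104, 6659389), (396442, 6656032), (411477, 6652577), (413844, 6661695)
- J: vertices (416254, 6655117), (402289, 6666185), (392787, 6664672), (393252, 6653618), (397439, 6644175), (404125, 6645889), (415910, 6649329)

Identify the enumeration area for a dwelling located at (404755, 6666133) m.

Cast a ray rightward from (404755, 6666133). For each polygon, the edges (by vertex number in listed order) whose endpoints lie on opposite sides of northing = 6666133, where each meets that height, and whether that is right or left of the point:
P: no edge straddles that height → 0 crossings.
F: 2–3 at easting≈399536.4 (left), 6–1 at easting≈411040.3 (right) → 1 crossing.
J: 1–2 at easting≈402354.6 (left), 2–3 at easting≈401962.4 (left) → 0 crossings.
Only F has an odd count, so the point is inside F.

F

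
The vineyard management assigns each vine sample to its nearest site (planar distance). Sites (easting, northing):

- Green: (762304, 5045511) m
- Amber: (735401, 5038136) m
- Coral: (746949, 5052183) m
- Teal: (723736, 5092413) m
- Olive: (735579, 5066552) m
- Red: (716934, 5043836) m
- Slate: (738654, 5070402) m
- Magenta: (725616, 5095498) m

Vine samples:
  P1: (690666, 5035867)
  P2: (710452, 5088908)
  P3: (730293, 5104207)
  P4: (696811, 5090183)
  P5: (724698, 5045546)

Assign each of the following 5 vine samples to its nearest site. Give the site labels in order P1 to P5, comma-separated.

P1 → Red (d²=753512785.00)
P2 → Teal (d²=188749681.00)
P3 → Magenta (d²=97721010.00)
P4 → Teal (d²=729928525.00)
P5 → Red (d²=63203796.00)

Red, Teal, Magenta, Teal, Red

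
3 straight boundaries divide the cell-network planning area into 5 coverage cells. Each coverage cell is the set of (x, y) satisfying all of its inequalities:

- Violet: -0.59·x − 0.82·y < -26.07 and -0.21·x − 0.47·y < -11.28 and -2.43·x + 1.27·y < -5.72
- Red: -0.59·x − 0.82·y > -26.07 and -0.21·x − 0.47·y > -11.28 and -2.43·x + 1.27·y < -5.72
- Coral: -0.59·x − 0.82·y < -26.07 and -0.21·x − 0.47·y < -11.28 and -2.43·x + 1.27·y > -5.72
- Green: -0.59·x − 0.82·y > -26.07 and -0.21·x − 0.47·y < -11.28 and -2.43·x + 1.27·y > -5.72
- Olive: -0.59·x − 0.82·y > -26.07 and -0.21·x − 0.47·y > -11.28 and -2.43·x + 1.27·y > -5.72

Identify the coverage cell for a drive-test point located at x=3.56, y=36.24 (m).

-0.59·3.56 − 0.82·36.24 = -31.817, which is < -26.07
-0.21·3.56 − 0.47·36.24 = -17.780, which is < -11.28
-2.43·3.56 + 1.27·36.24 = 37.374, which is > -5.72
This sign pattern matches Coral.

Coral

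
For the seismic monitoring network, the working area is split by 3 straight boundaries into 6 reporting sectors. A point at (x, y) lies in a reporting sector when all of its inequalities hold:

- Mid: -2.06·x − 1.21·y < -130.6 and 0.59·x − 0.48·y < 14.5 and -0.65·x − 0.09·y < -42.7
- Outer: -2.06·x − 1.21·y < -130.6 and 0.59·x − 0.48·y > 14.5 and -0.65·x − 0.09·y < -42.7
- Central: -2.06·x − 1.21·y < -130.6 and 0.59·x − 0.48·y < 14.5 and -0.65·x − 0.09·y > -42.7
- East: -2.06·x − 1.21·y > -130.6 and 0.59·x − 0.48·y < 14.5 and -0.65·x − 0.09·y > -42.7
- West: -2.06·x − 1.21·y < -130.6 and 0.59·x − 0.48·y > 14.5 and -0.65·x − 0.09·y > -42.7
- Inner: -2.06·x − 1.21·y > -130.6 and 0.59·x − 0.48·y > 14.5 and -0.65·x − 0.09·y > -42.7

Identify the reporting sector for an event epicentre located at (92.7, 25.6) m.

-2.06·92.7 − 1.21·25.6 = -221.938, which is < -130.6
0.59·92.7 − 0.48·25.6 = 42.405, which is > 14.5
-0.65·92.7 − 0.09·25.6 = -62.559, which is < -42.7
This sign pattern matches Outer.

Outer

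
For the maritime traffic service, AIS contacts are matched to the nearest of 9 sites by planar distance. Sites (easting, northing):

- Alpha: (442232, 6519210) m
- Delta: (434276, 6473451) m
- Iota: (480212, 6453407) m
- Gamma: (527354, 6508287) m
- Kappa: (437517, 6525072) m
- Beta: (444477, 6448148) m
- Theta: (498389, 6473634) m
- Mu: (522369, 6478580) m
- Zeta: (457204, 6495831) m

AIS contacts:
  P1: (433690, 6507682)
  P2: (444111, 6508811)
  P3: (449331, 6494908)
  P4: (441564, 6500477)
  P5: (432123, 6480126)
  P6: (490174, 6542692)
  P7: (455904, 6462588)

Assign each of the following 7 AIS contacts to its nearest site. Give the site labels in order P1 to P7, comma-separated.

Alpha, Alpha, Zeta, Zeta, Delta, Gamma, Beta

P1 → Alpha (d²=205860548.00)
P2 → Alpha (d²=111669842.00)
P3 → Zeta (d²=62836058.00)
P4 → Zeta (d²=266194916.00)
P5 → Delta (d²=49191034.00)
P6 → Gamma (d²=2566056425.00)
P7 → Beta (d²=339089929.00)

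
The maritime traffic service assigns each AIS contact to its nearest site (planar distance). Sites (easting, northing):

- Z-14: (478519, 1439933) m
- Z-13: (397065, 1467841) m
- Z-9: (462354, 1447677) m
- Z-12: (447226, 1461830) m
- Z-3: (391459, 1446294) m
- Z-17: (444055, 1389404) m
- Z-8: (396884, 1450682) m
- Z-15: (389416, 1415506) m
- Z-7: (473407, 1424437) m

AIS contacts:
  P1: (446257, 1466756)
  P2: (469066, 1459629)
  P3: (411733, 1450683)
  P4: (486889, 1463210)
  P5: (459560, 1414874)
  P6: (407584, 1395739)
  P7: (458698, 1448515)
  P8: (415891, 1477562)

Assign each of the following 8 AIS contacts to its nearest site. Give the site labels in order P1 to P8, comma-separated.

P1 → Z-12 (d²=25204437.00)
P2 → Z-9 (d²=187901248.00)
P3 → Z-8 (d²=220492802.00)
P4 → Z-14 (d²=611875629.00)
P5 → Z-7 (d²=283190378.00)
P6 → Z-15 (d²=720810513.00)
P7 → Z-9 (d²=14068580.00)
P8 → Z-13 (d²=448916117.00)

Z-12, Z-9, Z-8, Z-14, Z-7, Z-15, Z-9, Z-13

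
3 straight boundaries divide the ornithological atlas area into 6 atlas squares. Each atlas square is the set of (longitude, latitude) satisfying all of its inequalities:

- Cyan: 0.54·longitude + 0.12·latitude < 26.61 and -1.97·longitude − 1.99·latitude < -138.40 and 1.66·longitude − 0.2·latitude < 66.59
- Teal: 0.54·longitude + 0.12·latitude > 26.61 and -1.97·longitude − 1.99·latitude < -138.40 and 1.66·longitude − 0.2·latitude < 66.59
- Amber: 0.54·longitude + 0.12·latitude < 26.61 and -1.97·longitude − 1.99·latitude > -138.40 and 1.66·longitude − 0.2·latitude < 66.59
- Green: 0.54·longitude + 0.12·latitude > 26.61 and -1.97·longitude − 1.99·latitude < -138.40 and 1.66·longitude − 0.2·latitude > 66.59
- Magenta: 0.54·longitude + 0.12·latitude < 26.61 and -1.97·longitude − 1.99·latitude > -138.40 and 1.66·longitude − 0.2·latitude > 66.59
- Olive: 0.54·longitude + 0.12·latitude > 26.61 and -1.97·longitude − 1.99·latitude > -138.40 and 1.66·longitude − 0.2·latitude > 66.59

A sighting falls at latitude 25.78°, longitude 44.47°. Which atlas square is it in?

Green

0.54·44.47 + 0.12·25.78 = 27.107, which is > 26.61
-1.97·44.47 − 1.99·25.78 = -138.908, which is < -138.40
1.66·44.47 − 0.2·25.78 = 68.664, which is > 66.59
This sign pattern matches Green.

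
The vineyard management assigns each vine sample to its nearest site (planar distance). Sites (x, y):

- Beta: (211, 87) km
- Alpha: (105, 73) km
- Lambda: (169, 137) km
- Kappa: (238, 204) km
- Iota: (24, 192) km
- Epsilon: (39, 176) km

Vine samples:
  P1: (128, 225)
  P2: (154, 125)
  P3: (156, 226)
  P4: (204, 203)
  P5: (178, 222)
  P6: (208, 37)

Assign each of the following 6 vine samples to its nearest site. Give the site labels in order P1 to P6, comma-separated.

P1 → Lambda (d²=9425.00)
P2 → Lambda (d²=369.00)
P3 → Kappa (d²=7208.00)
P4 → Kappa (d²=1157.00)
P5 → Kappa (d²=3924.00)
P6 → Beta (d²=2509.00)

Lambda, Lambda, Kappa, Kappa, Kappa, Beta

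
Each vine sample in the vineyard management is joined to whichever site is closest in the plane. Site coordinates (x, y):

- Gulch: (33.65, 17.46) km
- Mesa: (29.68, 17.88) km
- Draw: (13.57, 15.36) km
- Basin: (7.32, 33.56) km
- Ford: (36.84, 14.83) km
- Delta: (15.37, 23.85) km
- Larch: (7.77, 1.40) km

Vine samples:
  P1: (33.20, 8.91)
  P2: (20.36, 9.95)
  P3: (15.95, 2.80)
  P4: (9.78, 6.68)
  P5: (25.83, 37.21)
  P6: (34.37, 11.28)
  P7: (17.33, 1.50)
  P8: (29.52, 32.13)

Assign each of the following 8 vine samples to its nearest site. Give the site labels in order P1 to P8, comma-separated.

Ford, Draw, Larch, Larch, Delta, Ford, Larch, Mesa

P1 → Ford (d²=48.30)
P2 → Draw (d²=75.37)
P3 → Larch (d²=68.87)
P4 → Larch (d²=31.92)
P5 → Delta (d²=287.90)
P6 → Ford (d²=18.70)
P7 → Larch (d²=91.40)
P8 → Mesa (d²=203.09)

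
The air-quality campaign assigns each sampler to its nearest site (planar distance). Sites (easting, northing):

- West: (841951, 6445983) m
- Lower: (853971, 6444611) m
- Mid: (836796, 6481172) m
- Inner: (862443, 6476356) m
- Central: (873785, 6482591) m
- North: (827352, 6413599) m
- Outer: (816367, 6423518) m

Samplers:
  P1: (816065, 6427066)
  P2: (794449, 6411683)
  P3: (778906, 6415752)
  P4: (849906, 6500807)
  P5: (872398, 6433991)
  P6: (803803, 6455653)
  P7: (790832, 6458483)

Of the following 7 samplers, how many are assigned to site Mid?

1

P1 → Outer
P2 → Outer
P3 → Outer
P4 → Mid
P5 → Lower
P6 → Outer
P7 → Outer
1 of the 7 goes to Mid.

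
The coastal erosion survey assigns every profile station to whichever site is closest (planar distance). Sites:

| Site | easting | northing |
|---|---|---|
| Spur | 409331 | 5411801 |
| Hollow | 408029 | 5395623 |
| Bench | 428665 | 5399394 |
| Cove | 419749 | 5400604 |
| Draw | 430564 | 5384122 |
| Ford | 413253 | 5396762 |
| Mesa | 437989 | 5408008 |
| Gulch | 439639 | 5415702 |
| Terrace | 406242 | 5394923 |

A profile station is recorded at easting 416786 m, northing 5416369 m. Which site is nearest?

Squared distances to each site:
Spur: 76443649.000; Hollow: 507081565.000; Bench: 429261266.000; Cove: 257314594.000; Draw: 1229702293.000; Ford: 396916538.000; Mesa: 519473530.000; Gulch: 522704498.000; Terrace: 571106852.000.
Minimum at Spur.

Spur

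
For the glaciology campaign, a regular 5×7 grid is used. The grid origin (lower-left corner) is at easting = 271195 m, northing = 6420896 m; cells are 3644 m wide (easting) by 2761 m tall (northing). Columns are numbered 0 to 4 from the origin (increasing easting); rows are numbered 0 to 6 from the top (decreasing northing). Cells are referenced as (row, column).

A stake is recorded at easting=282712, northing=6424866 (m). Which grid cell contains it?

(5, 3)

Column index: ⌊(282712 − 271195) / 3644⌋ = ⌊3.161⌋ = 3
Row offset from origin: ⌊(6424866 − 6420896) / 2761⌋ = ⌊1.438⌋ = 1 → row 5 (counted from top)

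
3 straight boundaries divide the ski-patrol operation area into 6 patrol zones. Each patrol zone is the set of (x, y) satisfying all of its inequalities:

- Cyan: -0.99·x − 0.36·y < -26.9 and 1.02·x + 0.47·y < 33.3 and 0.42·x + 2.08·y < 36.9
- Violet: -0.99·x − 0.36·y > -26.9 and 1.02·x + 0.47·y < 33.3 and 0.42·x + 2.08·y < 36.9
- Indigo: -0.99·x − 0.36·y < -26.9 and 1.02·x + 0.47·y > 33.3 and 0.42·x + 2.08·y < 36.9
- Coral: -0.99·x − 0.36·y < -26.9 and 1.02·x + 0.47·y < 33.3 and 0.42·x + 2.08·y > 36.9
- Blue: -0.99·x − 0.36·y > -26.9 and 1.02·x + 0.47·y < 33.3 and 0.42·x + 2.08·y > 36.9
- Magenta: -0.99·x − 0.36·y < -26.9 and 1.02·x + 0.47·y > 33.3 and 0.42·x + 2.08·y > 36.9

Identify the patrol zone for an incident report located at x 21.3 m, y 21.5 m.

-0.99·21.3 − 0.36·21.5 = -28.827, which is < -26.9
1.02·21.3 + 0.47·21.5 = 31.831, which is < 33.3
0.42·21.3 + 2.08·21.5 = 53.666, which is > 36.9
This sign pattern matches Coral.

Coral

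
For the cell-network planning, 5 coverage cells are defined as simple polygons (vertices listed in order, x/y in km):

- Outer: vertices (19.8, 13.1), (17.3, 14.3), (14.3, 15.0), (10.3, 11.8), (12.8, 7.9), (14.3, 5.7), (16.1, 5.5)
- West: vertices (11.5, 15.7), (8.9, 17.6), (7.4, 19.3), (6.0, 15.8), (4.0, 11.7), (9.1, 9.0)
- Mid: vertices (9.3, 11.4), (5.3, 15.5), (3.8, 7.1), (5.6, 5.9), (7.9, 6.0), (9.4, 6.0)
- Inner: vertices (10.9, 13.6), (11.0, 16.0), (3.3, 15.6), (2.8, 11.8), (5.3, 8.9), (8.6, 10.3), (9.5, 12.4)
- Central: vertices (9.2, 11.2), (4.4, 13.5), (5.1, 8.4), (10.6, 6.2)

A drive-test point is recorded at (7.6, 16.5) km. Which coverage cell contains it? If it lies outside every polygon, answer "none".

West

Cast a ray rightward from (7.6, 16.5). For each polygon, the edges (by vertex number in listed order) whose endpoints lie on opposite sides of y = 16.5, where each meets that height, and whether that is right or left of the point:
Outer: no edge straddles that height → 0 crossings.
West: 1–2 at x≈10.41 (right), 3–4 at x≈6.28 (left) → 1 crossing.
Mid: no edge straddles that height → 0 crossings.
Inner: no edge straddles that height → 0 crossings.
Central: no edge straddles that height → 0 crossings.
Only West has an odd count, so the point is inside West.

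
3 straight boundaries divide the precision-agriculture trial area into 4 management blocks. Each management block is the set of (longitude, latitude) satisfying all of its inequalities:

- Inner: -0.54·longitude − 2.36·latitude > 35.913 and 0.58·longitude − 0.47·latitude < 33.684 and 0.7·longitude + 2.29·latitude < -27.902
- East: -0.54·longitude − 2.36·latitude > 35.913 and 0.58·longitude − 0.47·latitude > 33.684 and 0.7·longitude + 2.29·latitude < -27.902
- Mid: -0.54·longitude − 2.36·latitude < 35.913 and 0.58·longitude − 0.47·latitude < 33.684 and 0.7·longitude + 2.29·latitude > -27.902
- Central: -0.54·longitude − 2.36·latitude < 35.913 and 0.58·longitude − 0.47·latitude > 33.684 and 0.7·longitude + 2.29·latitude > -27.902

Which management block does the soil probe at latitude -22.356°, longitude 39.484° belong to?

-0.54·39.484 − 2.36·-22.356 = 31.439, which is < 35.913
0.58·39.484 − 0.47·-22.356 = 33.408, which is < 33.684
0.7·39.484 + 2.29·-22.356 = -23.556, which is > -27.902
This sign pattern matches Mid.

Mid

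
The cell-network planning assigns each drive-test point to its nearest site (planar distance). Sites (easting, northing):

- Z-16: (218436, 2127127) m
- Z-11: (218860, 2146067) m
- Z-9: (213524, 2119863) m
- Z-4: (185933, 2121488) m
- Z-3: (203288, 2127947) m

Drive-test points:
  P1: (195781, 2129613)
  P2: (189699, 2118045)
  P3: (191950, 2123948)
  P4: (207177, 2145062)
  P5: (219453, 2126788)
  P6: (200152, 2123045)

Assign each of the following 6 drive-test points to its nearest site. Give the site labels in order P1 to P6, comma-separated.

Z-3, Z-4, Z-4, Z-11, Z-16, Z-3

P1 → Z-3 (d²=59130605.00)
P2 → Z-4 (d²=26037005.00)
P3 → Z-4 (d²=42255889.00)
P4 → Z-11 (d²=137502514.00)
P5 → Z-16 (d²=1149210.00)
P6 → Z-3 (d²=33864100.00)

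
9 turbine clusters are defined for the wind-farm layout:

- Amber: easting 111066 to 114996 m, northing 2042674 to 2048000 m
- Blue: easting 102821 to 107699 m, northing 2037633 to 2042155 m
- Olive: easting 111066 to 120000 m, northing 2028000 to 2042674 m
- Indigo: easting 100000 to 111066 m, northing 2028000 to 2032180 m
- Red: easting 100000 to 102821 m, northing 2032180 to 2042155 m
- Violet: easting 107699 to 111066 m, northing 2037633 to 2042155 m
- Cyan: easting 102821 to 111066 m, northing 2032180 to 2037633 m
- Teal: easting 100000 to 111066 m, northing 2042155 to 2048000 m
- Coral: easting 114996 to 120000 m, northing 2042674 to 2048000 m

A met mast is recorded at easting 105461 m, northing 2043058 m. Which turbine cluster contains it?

The point has easting = 105461 and northing = 2043058.
Only Teal satisfies 100000 ≤ easting ≤ 111066 and 2042155 ≤ northing ≤ 2048000.

Teal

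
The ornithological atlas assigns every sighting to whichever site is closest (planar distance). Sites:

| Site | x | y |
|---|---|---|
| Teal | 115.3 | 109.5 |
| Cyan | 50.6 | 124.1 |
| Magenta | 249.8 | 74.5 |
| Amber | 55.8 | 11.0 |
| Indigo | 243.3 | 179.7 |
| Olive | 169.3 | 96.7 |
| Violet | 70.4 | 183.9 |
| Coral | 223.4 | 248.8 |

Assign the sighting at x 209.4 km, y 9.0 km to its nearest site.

Magenta

Squared distances to each site:
Teal: 18955.060; Cyan: 38465.450; Magenta: 5922.410; Amber: 23596.960; Indigo: 30287.700; Olive: 9299.300; Violet: 49911.010; Coral: 57700.040.
Minimum at Magenta.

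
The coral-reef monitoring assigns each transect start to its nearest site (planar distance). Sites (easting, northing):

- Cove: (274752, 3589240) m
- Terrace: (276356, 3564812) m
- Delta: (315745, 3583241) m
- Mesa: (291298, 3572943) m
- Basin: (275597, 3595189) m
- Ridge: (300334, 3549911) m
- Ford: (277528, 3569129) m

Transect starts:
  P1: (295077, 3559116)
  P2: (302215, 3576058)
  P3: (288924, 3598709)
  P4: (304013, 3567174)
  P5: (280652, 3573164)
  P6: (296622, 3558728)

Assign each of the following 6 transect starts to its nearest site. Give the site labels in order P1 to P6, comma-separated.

P1 → Ridge (d²=112368074.00)
P2 → Mesa (d²=128884114.00)
P3 → Basin (d²=189999329.00)
P4 → Mesa (d²=194952586.00)
P5 → Ford (d²=26040601.00)
P6 → Ridge (d²=91518433.00)

Ridge, Mesa, Basin, Mesa, Ford, Ridge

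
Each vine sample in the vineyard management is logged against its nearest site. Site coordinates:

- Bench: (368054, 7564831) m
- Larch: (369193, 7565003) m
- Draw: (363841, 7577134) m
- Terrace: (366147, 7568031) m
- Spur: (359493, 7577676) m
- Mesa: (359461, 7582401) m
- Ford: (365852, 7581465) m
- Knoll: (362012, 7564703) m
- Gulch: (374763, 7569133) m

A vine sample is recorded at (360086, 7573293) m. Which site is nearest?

Squared distances to each site:
Bench: 135094468.000; Larch: 151661549.000; Draw: 28853306.000; Terrace: 64424365.000; Spur: 19562338.000; Mesa: 83346289.000; Ford: 100028340.000; Knoll: 77497576.000; Gulch: 232719929.000.
Minimum at Spur.

Spur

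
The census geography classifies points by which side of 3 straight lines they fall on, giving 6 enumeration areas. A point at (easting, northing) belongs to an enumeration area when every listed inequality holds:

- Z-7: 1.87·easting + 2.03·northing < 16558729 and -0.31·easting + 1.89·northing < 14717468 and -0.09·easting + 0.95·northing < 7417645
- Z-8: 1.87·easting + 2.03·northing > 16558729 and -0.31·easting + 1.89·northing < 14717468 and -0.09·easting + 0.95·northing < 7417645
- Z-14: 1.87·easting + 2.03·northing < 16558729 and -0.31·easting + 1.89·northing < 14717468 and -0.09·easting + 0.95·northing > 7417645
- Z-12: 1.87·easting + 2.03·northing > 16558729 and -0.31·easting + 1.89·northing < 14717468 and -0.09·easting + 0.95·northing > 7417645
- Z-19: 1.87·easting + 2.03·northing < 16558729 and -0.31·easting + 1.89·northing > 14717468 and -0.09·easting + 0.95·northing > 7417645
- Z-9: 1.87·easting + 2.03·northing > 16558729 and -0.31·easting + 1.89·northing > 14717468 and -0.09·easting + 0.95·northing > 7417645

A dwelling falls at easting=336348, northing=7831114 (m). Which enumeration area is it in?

1.87·336348 + 2.03·7831114 = 16526132.180, which is < 16558729
-0.31·336348 + 1.89·7831114 = 14696537.580, which is < 14717468
-0.09·336348 + 0.95·7831114 = 7409286.980, which is < 7417645
This sign pattern matches Z-7.

Z-7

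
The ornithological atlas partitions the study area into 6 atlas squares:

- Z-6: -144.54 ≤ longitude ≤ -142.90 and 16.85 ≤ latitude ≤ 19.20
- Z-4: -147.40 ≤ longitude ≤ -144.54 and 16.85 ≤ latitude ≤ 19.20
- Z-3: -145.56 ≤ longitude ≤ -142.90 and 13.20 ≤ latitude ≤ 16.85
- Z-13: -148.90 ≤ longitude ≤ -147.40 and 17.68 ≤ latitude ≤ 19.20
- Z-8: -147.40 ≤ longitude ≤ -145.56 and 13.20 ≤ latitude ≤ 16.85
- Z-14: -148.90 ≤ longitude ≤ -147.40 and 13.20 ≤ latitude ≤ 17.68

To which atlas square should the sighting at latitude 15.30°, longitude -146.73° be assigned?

The point has longitude = -146.73 and latitude = 15.30.
Only Z-8 satisfies -147.40 ≤ longitude ≤ -145.56 and 13.20 ≤ latitude ≤ 16.85.

Z-8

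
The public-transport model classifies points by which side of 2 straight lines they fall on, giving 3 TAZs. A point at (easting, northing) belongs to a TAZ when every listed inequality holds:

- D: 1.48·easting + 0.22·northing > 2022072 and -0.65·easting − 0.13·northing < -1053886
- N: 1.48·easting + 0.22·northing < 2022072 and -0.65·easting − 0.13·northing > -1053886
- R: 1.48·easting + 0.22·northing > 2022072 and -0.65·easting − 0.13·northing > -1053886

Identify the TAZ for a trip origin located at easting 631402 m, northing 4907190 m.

1.48·631402 + 0.22·4907190 = 2014056.760, which is < 2022072
-0.65·631402 − 0.13·4907190 = -1048346.000, which is > -1053886
This sign pattern matches N.

N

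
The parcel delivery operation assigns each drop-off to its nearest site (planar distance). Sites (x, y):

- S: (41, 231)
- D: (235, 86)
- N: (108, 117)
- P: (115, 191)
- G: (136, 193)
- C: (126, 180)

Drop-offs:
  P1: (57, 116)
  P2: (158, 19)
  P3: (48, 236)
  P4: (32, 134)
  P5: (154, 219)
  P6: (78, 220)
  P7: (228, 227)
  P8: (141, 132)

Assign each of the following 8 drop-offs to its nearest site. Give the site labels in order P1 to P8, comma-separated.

N, D, S, N, G, S, G, N

P1 → N (d²=2602.00)
P2 → D (d²=10418.00)
P3 → S (d²=74.00)
P4 → N (d²=6065.00)
P5 → G (d²=1000.00)
P6 → S (d²=1490.00)
P7 → G (d²=9620.00)
P8 → N (d²=1314.00)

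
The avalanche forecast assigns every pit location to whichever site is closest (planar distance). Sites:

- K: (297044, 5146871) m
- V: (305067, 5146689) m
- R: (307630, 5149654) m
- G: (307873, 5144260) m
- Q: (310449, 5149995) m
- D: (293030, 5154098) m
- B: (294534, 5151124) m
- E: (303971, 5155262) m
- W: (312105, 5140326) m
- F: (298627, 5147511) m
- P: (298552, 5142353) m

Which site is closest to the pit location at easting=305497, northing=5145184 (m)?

Squared distances to each site:
K: 74299178.000; V: 2449925.000; R: 24530589.000; G: 6499152.000; Q: 47668025.000; D: 234885485.000; B: 155470969.000; E: 103894760.000; W: 67265828.000; F: 52611829.000; P: 56247586.000.
Minimum at V.

V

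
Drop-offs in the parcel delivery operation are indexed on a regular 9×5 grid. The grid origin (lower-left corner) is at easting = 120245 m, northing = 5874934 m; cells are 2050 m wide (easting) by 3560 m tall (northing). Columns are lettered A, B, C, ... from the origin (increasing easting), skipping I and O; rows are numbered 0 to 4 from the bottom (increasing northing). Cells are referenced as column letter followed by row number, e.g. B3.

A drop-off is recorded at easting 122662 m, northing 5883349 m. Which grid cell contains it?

B2

Column index: ⌊(122662 − 120245) / 2050⌋ = ⌊1.179⌋ = 1 → column B
Row offset from origin: ⌊(5883349 − 5874934) / 3560⌋ = ⌊2.364⌋ = 2 → row 2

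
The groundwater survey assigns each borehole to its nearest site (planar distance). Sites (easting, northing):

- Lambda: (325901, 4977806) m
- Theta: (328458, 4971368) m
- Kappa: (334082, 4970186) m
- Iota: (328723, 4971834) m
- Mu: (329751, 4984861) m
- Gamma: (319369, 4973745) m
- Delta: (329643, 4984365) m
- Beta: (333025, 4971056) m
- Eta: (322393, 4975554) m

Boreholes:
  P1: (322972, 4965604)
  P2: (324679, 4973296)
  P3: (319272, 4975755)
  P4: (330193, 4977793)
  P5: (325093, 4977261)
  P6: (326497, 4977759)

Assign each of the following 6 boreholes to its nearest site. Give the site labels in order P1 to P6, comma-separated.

P1 → Theta (d²=63319892.00)
P2 → Eta (d²=10324360.00)
P3 → Gamma (d²=4049509.00)
P4 → Lambda (d²=18421433.00)
P5 → Lambda (d²=949889.00)
P6 → Lambda (d²=357425.00)

Theta, Eta, Gamma, Lambda, Lambda, Lambda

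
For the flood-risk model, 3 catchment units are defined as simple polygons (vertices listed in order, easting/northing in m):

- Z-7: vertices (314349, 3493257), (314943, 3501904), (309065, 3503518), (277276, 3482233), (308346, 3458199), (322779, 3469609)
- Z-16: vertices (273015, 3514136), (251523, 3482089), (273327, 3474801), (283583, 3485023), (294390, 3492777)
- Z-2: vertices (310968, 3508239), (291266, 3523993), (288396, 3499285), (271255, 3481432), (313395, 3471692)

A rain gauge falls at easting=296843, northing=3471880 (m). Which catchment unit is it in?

Z-7

Cast a ray rightward from (296843, 3471880). For each polygon, the edges (by vertex number in listed order) whose endpoints lie on opposite sides of northing = 3471880, where each meets that height, and whether that is right or left of the point:
Z-7: 4–5 at easting≈290659.9 (left), 6–1 at easting≈321969.4 (right) → 1 crossing.
Z-16: no edge straddles that height → 0 crossings.
Z-2: 4–5 at easting≈312581.6 (right), 5–1 at easting≈313382.5 (right) → 2 crossings.
Only Z-7 has an odd count, so the point is inside Z-7.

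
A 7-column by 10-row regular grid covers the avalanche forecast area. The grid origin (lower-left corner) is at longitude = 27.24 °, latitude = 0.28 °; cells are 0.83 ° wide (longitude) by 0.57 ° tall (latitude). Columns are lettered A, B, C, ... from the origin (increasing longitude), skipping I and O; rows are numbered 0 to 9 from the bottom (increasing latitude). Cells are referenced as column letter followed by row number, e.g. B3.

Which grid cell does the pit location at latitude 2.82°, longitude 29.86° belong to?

Column index: ⌊(29.86 − 27.24) / 0.83⌋ = ⌊3.157⌋ = 3 → column D
Row offset from origin: ⌊(2.82 − 0.28) / 0.57⌋ = ⌊4.456⌋ = 4 → row 4

D4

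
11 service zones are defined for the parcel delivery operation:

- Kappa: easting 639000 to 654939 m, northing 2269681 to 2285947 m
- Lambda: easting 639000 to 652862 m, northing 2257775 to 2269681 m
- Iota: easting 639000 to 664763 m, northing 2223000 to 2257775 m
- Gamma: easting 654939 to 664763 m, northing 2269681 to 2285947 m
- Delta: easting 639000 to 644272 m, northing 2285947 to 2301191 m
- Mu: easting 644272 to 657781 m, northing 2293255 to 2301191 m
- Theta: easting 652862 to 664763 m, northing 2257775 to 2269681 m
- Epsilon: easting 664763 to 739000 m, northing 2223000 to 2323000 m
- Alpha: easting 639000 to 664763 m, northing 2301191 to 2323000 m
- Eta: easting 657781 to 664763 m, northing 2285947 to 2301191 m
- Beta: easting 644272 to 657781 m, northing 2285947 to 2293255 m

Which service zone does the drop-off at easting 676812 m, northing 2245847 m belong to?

The point has easting = 676812 and northing = 2245847.
Only Epsilon satisfies 664763 ≤ easting ≤ 739000 and 2223000 ≤ northing ≤ 2323000.

Epsilon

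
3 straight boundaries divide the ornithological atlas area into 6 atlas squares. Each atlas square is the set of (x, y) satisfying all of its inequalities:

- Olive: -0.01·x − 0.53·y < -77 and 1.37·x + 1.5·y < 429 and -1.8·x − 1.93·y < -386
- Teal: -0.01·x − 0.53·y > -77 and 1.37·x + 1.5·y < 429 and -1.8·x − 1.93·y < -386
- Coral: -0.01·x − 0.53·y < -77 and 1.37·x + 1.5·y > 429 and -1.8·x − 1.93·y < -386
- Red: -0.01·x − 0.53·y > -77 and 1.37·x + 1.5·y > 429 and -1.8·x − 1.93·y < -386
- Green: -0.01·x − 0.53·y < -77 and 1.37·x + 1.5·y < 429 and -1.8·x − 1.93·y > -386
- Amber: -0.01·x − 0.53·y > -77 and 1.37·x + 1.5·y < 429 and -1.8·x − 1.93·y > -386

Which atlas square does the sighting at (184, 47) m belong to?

-0.01·184 − 0.53·47 = -26.750, which is > -77
1.37·184 + 1.5·47 = 322.580, which is < 429
-1.8·184 − 1.93·47 = -421.910, which is < -386
This sign pattern matches Teal.

Teal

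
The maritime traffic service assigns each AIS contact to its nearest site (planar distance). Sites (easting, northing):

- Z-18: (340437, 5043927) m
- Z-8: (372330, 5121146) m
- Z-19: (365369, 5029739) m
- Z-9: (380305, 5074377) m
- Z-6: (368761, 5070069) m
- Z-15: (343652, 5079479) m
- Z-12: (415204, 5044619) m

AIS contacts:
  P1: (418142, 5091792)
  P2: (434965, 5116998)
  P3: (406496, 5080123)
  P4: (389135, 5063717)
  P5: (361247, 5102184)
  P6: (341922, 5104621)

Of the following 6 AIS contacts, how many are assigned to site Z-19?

0

P1 → Z-9
P2 → Z-8
P3 → Z-9
P4 → Z-9
P5 → Z-8
P6 → Z-15
0 of the 6 go to Z-19.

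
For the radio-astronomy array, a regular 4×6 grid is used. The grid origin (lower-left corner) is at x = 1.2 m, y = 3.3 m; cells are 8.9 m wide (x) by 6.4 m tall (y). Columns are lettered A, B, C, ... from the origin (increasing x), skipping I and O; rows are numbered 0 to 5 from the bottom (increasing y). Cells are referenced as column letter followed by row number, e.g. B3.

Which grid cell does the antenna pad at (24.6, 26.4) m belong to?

C3

Column index: ⌊(24.6 − 1.2) / 8.9⌋ = ⌊2.629⌋ = 2 → column C
Row offset from origin: ⌊(26.4 − 3.3) / 6.4⌋ = ⌊3.609⌋ = 3 → row 3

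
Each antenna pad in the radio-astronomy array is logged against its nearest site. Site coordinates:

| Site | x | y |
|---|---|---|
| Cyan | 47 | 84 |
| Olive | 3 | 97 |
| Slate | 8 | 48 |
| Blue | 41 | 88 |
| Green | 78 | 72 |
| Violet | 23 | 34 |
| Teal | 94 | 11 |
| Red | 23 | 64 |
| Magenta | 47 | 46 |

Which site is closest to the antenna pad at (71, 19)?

Teal

Squared distances to each site:
Cyan: 4801.000; Olive: 10708.000; Slate: 4810.000; Blue: 5661.000; Green: 2858.000; Violet: 2529.000; Teal: 593.000; Red: 4329.000; Magenta: 1305.000.
Minimum at Teal.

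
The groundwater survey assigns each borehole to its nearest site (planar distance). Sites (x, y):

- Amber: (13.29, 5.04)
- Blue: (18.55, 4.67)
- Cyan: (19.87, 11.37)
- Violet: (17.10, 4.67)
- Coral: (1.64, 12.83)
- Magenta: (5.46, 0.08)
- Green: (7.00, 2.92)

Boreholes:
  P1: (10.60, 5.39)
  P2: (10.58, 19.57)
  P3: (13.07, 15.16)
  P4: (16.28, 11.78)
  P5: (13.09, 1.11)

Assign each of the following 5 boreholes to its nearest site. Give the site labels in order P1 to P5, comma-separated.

Amber, Coral, Cyan, Cyan, Amber

P1 → Amber (d²=7.36)
P2 → Coral (d²=125.35)
P3 → Cyan (d²=60.60)
P4 → Cyan (d²=13.06)
P5 → Amber (d²=15.48)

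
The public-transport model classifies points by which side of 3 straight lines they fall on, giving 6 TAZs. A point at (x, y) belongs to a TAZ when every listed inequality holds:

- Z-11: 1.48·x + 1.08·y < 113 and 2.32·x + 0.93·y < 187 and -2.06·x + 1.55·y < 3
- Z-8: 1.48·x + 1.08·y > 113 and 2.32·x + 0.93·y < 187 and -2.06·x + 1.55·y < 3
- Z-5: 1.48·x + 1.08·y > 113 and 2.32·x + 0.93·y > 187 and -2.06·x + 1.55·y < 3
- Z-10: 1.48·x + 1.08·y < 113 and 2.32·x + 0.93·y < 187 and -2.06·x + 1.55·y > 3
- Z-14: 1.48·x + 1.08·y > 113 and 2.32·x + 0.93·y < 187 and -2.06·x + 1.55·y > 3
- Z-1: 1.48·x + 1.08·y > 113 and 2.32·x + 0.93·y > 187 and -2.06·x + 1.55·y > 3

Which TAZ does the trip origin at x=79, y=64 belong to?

Z-5

1.48·79 + 1.08·64 = 186.040, which is > 113
2.32·79 + 0.93·64 = 242.800, which is > 187
-2.06·79 + 1.55·64 = -63.540, which is < 3
This sign pattern matches Z-5.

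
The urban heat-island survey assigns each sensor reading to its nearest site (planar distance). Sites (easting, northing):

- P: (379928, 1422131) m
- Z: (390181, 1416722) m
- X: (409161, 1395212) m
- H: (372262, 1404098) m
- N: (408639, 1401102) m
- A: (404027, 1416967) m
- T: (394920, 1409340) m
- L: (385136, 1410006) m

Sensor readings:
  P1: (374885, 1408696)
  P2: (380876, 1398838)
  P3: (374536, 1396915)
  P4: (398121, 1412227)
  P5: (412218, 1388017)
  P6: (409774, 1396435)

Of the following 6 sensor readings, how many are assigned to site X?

2

P1 → H
P2 → H
P3 → H
P4 → T
P5 → X
P6 → X
2 of the 6 go to X.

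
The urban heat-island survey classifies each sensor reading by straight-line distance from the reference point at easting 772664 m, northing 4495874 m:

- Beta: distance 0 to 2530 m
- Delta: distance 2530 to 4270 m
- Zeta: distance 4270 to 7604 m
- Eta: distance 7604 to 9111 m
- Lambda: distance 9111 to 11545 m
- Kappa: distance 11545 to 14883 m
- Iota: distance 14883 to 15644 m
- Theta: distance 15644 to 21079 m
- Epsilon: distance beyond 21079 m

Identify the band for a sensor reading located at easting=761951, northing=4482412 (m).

Distance = √((761951−772664)² + (4482412−4495874)²) = √(114768369.000 + 181225444.000) = 17204.471 m.
15644 ≤ 17204.471 < 21079 → Theta.

Theta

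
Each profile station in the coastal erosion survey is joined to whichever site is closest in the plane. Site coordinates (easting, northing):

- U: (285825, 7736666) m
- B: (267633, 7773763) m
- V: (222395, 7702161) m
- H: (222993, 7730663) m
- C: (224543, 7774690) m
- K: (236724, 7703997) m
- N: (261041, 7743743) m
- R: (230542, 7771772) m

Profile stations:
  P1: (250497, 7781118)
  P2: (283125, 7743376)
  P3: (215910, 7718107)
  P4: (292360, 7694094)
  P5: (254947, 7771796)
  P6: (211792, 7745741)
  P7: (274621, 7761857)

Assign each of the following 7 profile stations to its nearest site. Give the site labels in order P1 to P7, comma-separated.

B, U, H, U, B, H, B

P1 → B (d²=347738521.00)
P2 → U (d²=52314100.00)
P3 → H (d²=207822025.00)
P4 → U (d²=1855081409.00)
P5 → B (d²=164803685.00)
P6 → H (d²=352808485.00)
P7 → B (d²=190584980.00)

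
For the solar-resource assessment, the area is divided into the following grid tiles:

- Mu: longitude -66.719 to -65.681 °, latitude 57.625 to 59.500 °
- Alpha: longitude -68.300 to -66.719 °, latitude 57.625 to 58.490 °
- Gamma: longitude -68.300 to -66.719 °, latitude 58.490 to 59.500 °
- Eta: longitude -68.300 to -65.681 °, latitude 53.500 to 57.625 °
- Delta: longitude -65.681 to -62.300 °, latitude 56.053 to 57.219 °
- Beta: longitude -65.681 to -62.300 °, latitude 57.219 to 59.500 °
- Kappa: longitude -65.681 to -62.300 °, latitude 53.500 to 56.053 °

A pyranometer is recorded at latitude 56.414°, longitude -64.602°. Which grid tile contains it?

Delta

The point has longitude = -64.602 and latitude = 56.414.
Only Delta satisfies -65.681 ≤ longitude ≤ -62.300 and 56.053 ≤ latitude ≤ 57.219.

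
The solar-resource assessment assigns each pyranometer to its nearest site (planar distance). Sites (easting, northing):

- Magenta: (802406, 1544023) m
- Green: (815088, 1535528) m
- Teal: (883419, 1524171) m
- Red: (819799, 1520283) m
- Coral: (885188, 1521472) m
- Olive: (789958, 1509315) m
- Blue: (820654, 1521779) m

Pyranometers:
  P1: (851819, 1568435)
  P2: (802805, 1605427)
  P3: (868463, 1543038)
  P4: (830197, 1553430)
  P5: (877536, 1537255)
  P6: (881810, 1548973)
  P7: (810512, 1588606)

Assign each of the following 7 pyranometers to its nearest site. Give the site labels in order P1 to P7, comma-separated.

Green, Magenta, Teal, Green, Teal, Teal, Magenta

P1 → Green (d²=2432037010.00)
P2 → Magenta (d²=3770610417.00)
P3 → Teal (d²=579645625.00)
P4 → Green (d²=548763485.00)
P5 → Teal (d²=205800745.00)
P6 → Teal (d²=617728085.00)
P7 → Magenta (d²=2053351125.00)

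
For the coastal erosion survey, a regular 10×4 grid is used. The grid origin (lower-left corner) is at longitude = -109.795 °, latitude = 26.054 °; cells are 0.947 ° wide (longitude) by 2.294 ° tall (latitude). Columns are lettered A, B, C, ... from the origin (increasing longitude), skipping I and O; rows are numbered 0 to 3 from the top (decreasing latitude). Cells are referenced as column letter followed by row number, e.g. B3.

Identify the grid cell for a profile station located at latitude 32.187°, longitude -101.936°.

J1

Column index: ⌊(-101.936 − -109.795) / 0.947⌋ = ⌊8.299⌋ = 8 → column J
Row offset from origin: ⌊(32.187 − 26.054) / 2.294⌋ = ⌊2.673⌋ = 2 → row 1 (counted from top)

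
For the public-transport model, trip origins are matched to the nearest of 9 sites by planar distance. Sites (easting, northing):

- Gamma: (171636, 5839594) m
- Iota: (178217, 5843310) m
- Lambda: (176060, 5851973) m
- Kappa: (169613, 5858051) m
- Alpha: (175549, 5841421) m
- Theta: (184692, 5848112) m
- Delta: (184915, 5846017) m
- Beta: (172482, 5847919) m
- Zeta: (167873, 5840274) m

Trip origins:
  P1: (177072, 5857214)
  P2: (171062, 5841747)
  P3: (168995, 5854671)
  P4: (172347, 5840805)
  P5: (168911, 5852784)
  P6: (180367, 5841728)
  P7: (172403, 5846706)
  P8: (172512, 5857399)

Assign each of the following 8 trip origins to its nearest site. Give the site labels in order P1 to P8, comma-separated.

P1 → Lambda (d²=28492225.00)
P2 → Gamma (d²=4964885.00)
P3 → Kappa (d²=11806324.00)
P4 → Gamma (d²=1972042.00)
P5 → Kappa (d²=28234093.00)
P6 → Iota (d²=7125224.00)
P7 → Beta (d²=1477610.00)
P8 → Kappa (d²=8829305.00)

Lambda, Gamma, Kappa, Gamma, Kappa, Iota, Beta, Kappa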